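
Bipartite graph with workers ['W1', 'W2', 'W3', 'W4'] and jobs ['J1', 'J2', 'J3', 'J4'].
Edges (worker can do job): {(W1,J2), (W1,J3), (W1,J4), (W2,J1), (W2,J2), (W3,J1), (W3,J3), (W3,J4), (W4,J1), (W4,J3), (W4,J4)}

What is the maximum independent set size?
Maximum independent set = 4

By König's theorem:
- Min vertex cover = Max matching = 4
- Max independent set = Total vertices - Min vertex cover
- Max independent set = 8 - 4 = 4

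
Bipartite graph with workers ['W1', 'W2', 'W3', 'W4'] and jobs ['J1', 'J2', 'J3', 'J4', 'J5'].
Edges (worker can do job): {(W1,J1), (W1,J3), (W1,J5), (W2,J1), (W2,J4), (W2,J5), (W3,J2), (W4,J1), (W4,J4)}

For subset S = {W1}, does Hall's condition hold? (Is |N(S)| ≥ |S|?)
Yes: |N(S)| = 3, |S| = 1

Subset S = {W1}
Neighbors N(S) = {J1, J3, J5}

|N(S)| = 3, |S| = 1
Hall's condition: |N(S)| ≥ |S| is satisfied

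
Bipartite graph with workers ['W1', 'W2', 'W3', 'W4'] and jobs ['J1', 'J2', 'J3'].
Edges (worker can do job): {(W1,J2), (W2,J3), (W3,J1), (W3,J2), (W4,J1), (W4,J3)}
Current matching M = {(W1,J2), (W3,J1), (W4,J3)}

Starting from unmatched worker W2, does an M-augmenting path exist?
No augmenting path from W2

Alternating search from W2 reaches jobs: {J1, J2, J3}.
Every reachable job is already matched in M, and following those matched edges back to workers exposes no further unvisited jobs.
No M-augmenting path from W2 exists.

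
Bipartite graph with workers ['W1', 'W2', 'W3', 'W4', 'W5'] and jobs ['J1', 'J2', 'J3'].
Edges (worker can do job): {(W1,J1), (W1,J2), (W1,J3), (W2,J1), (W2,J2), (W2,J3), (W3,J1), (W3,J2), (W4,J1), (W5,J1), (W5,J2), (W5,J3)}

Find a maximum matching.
Matching: {(W1,J3), (W3,J2), (W5,J1)}

Maximum matching (size 3):
  W1 → J3
  W3 → J2
  W5 → J1

Each worker is assigned to at most one job, and each job to at most one worker.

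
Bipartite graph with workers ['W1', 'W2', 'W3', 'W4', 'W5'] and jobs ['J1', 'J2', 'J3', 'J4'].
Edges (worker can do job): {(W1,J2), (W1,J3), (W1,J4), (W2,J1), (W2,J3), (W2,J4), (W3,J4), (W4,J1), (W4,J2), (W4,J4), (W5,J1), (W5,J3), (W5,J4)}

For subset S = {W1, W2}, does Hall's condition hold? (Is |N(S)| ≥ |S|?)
Yes: |N(S)| = 4, |S| = 2

Subset S = {W1, W2}
Neighbors N(S) = {J1, J2, J3, J4}

|N(S)| = 4, |S| = 2
Hall's condition: |N(S)| ≥ |S| is satisfied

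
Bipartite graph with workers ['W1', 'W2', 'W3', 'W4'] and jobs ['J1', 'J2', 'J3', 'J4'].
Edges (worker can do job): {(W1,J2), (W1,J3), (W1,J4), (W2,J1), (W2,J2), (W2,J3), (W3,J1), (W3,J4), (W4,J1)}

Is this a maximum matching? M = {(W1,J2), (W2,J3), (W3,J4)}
No, size 3 is not maximum

Proposed matching has size 3.
Maximum matching size for this graph: 4.

This is NOT maximum - can be improved to size 4.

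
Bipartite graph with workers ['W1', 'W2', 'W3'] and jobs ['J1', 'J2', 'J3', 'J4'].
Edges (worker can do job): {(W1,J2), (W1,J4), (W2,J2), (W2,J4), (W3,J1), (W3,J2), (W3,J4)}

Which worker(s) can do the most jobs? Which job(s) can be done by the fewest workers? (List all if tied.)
Most versatile: W3 (3 jobs); Least covered: J3 (0 workers)

Worker degrees (jobs they can do): W1:2, W2:2, W3:3
Job degrees (workers who can do it): J1:1, J2:3, J3:0, J4:3

Maximum worker degree is 3, achieved by: W3
Minimum job degree is 0, achieved by: J3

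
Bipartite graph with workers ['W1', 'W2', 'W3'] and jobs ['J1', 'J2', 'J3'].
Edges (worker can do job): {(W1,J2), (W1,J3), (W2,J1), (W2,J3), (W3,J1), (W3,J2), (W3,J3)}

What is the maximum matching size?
Maximum matching size = 3

Maximum matching: {(W1,J3), (W2,J1), (W3,J2)}
Size: 3

This assigns 3 workers to 3 distinct jobs.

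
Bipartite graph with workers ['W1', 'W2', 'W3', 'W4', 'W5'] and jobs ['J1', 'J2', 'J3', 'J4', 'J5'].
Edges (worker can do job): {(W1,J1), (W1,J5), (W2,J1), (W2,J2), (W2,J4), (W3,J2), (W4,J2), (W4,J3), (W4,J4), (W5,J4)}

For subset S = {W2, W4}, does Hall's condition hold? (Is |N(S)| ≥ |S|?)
Yes: |N(S)| = 4, |S| = 2

Subset S = {W2, W4}
Neighbors N(S) = {J1, J2, J3, J4}

|N(S)| = 4, |S| = 2
Hall's condition: |N(S)| ≥ |S| is satisfied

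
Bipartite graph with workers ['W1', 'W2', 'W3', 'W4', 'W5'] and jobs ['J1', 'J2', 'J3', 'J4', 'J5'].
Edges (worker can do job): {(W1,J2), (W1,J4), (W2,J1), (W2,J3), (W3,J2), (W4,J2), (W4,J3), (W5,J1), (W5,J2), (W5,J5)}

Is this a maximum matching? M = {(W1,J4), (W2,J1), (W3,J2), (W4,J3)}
No, size 4 is not maximum

Proposed matching has size 4.
Maximum matching size for this graph: 5.

This is NOT maximum - can be improved to size 5.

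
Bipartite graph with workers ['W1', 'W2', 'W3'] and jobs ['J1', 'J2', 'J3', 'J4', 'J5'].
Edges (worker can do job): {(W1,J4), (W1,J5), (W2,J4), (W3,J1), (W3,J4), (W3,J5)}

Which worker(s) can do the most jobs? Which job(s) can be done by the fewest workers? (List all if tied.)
Most versatile: W3 (3 jobs); Least covered: J2, J3 (0 workers)

Worker degrees (jobs they can do): W1:2, W2:1, W3:3
Job degrees (workers who can do it): J1:1, J2:0, J3:0, J4:3, J5:2

Maximum worker degree is 3, achieved by: W3
Minimum job degree is 0, achieved by: J2, J3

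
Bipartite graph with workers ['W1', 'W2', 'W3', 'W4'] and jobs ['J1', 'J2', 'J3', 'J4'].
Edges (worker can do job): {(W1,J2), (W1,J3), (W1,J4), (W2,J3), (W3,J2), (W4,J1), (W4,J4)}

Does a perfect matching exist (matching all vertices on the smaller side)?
Yes, perfect matching exists (size 4)

Perfect matching: {(W1,J4), (W2,J3), (W3,J2), (W4,J1)}
All 4 vertices on the smaller side are matched.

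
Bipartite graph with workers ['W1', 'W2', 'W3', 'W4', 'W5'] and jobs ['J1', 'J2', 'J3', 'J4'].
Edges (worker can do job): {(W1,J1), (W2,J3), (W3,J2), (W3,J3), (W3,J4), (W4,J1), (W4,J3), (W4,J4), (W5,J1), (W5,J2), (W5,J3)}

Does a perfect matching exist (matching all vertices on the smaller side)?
Yes, perfect matching exists (size 4)

Perfect matching: {(W2,J3), (W3,J4), (W4,J1), (W5,J2)}
All 4 vertices on the smaller side are matched.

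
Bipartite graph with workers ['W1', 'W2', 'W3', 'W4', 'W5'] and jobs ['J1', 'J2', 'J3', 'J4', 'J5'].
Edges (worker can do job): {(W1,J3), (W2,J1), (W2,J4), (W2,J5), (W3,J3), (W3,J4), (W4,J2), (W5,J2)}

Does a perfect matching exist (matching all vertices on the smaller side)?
No, maximum matching has size 4 < 5

Maximum matching has size 4, need 5 for perfect matching.
Unmatched workers: ['W4']
Unmatched jobs: ['J1']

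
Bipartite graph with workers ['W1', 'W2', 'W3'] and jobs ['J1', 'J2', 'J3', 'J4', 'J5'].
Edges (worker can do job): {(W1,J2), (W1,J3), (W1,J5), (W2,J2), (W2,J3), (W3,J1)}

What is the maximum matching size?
Maximum matching size = 3

Maximum matching: {(W1,J5), (W2,J3), (W3,J1)}
Size: 3

This assigns 3 workers to 3 distinct jobs.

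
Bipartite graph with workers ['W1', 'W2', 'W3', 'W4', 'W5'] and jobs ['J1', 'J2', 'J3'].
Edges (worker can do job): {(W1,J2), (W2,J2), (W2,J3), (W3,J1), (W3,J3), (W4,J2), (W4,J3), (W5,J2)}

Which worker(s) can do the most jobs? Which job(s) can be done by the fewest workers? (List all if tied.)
Most versatile: W2, W3, W4 (2 jobs); Least covered: J1 (1 workers)

Worker degrees (jobs they can do): W1:1, W2:2, W3:2, W4:2, W5:1
Job degrees (workers who can do it): J1:1, J2:4, J3:3

Maximum worker degree is 2, achieved by: W2, W3, W4
Minimum job degree is 1, achieved by: J1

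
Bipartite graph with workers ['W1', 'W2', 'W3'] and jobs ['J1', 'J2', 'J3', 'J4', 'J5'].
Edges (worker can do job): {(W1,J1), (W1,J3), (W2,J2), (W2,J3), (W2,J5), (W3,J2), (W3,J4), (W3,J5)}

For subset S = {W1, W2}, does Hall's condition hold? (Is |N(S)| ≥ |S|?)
Yes: |N(S)| = 4, |S| = 2

Subset S = {W1, W2}
Neighbors N(S) = {J1, J2, J3, J5}

|N(S)| = 4, |S| = 2
Hall's condition: |N(S)| ≥ |S| is satisfied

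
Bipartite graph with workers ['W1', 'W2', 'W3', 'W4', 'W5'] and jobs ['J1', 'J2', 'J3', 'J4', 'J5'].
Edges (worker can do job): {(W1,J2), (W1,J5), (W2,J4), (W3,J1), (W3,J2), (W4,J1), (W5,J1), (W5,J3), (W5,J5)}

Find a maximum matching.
Matching: {(W1,J5), (W2,J4), (W3,J2), (W4,J1), (W5,J3)}

Maximum matching (size 5):
  W1 → J5
  W2 → J4
  W3 → J2
  W4 → J1
  W5 → J3

Each worker is assigned to at most one job, and each job to at most one worker.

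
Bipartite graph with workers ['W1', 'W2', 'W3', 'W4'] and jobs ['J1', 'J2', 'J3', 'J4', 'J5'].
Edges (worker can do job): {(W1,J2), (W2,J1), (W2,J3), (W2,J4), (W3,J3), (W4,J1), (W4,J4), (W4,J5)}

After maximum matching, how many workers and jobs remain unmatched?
Unmatched: 0 workers, 1 jobs

Maximum matching size: 4
Workers: 4 total, 4 matched, 0 unmatched
Jobs: 5 total, 4 matched, 1 unmatched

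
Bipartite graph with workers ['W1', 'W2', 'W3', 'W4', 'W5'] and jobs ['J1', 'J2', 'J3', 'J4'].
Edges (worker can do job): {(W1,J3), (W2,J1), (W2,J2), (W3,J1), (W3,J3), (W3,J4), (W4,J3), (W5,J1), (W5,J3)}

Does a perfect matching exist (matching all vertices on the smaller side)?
Yes, perfect matching exists (size 4)

Perfect matching: {(W2,J2), (W3,J4), (W4,J3), (W5,J1)}
All 4 vertices on the smaller side are matched.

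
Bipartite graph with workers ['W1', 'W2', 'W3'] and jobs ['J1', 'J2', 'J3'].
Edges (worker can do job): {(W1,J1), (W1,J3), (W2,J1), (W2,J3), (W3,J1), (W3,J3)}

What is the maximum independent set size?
Maximum independent set = 4

By König's theorem:
- Min vertex cover = Max matching = 2
- Max independent set = Total vertices - Min vertex cover
- Max independent set = 6 - 2 = 4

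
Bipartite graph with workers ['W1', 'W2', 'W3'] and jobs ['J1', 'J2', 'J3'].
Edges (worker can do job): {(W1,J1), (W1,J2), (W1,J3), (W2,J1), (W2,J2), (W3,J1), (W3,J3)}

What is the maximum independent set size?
Maximum independent set = 3

By König's theorem:
- Min vertex cover = Max matching = 3
- Max independent set = Total vertices - Min vertex cover
- Max independent set = 6 - 3 = 3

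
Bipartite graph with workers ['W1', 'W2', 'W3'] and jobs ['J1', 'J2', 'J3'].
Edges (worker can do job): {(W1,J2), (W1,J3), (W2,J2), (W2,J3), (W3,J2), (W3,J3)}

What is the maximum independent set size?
Maximum independent set = 4

By König's theorem:
- Min vertex cover = Max matching = 2
- Max independent set = Total vertices - Min vertex cover
- Max independent set = 6 - 2 = 4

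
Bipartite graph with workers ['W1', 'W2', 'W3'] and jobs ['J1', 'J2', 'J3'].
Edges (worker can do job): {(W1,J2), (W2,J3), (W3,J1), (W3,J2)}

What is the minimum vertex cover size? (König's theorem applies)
Minimum vertex cover size = 3

By König's theorem: in bipartite graphs,
min vertex cover = max matching = 3

Maximum matching has size 3, so minimum vertex cover also has size 3.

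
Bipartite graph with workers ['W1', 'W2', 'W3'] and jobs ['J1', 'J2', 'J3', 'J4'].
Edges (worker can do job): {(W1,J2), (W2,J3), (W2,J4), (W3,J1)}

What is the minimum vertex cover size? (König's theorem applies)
Minimum vertex cover size = 3

By König's theorem: in bipartite graphs,
min vertex cover = max matching = 3

Maximum matching has size 3, so minimum vertex cover also has size 3.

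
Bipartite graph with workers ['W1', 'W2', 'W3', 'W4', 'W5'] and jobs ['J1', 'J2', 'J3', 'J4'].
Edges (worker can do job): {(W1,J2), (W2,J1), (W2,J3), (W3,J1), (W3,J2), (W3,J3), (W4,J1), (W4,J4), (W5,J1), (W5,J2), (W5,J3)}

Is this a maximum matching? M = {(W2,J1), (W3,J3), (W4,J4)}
No, size 3 is not maximum

Proposed matching has size 3.
Maximum matching size for this graph: 4.

This is NOT maximum - can be improved to size 4.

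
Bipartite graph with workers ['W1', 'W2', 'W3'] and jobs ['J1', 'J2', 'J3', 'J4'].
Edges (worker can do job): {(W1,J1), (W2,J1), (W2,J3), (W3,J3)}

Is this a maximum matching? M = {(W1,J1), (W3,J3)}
Yes, size 2 is maximum

Proposed matching has size 2.
Maximum matching size for this graph: 2.

This is a maximum matching.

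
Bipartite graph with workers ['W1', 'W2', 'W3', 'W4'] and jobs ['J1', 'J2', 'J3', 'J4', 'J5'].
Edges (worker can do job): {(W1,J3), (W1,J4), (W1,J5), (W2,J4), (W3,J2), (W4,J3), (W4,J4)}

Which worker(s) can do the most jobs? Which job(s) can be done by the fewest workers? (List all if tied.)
Most versatile: W1 (3 jobs); Least covered: J1 (0 workers)

Worker degrees (jobs they can do): W1:3, W2:1, W3:1, W4:2
Job degrees (workers who can do it): J1:0, J2:1, J3:2, J4:3, J5:1

Maximum worker degree is 3, achieved by: W1
Minimum job degree is 0, achieved by: J1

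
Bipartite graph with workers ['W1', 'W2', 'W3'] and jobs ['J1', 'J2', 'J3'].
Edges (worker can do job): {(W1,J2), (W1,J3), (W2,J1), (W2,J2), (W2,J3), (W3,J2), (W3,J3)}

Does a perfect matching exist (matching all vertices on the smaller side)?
Yes, perfect matching exists (size 3)

Perfect matching: {(W1,J3), (W2,J1), (W3,J2)}
All 3 vertices on the smaller side are matched.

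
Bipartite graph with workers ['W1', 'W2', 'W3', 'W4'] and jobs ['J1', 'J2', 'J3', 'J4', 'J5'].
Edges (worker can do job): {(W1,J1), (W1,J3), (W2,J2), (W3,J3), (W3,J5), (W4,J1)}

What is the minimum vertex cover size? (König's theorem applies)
Minimum vertex cover size = 4

By König's theorem: in bipartite graphs,
min vertex cover = max matching = 4

Maximum matching has size 4, so minimum vertex cover also has size 4.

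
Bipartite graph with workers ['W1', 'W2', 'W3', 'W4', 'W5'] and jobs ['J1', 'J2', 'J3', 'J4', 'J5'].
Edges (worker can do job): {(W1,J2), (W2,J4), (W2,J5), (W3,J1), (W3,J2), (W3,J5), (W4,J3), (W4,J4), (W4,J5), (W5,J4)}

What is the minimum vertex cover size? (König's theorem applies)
Minimum vertex cover size = 5

By König's theorem: in bipartite graphs,
min vertex cover = max matching = 5

Maximum matching has size 5, so minimum vertex cover also has size 5.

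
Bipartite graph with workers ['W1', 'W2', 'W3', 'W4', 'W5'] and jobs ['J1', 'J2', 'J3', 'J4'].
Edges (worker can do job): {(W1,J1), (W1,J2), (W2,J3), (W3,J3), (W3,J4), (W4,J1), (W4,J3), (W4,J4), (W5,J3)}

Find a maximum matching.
Matching: {(W1,J2), (W3,J4), (W4,J1), (W5,J3)}

Maximum matching (size 4):
  W1 → J2
  W3 → J4
  W4 → J1
  W5 → J3

Each worker is assigned to at most one job, and each job to at most one worker.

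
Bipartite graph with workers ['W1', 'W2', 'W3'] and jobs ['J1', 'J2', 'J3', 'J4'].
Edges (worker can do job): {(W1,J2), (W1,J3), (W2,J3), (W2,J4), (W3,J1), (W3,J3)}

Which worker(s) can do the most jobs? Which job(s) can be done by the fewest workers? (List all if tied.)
Most versatile: W1, W2, W3 (2 jobs); Least covered: J1, J2, J4 (1 workers)

Worker degrees (jobs they can do): W1:2, W2:2, W3:2
Job degrees (workers who can do it): J1:1, J2:1, J3:3, J4:1

Maximum worker degree is 2, achieved by: W1, W2, W3
Minimum job degree is 1, achieved by: J1, J2, J4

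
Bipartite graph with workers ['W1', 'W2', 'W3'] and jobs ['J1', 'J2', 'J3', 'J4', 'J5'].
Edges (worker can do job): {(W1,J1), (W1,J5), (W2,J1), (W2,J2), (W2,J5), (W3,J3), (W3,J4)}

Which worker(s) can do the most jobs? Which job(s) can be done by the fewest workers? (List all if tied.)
Most versatile: W2 (3 jobs); Least covered: J2, J3, J4 (1 workers)

Worker degrees (jobs they can do): W1:2, W2:3, W3:2
Job degrees (workers who can do it): J1:2, J2:1, J3:1, J4:1, J5:2

Maximum worker degree is 3, achieved by: W2
Minimum job degree is 1, achieved by: J2, J3, J4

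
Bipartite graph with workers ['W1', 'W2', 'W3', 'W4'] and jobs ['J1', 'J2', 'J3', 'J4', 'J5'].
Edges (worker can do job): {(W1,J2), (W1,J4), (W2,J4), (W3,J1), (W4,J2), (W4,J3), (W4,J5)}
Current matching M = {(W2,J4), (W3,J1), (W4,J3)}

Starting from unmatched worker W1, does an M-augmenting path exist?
Yes: W1 → J2

An M-augmenting path alternates non-matching / matching edges, starting and ending at unmatched vertices.
Path: W1 → J2
(J2 is unmatched in M, so the path is augmenting.)
Flipping edges along this path would increase |M| from 3 to 4.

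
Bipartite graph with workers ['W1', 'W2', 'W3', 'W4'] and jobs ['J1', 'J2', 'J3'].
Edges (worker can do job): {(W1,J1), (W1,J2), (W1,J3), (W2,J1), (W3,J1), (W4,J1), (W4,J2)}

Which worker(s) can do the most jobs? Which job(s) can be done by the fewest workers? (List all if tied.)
Most versatile: W1 (3 jobs); Least covered: J3 (1 workers)

Worker degrees (jobs they can do): W1:3, W2:1, W3:1, W4:2
Job degrees (workers who can do it): J1:4, J2:2, J3:1

Maximum worker degree is 3, achieved by: W1
Minimum job degree is 1, achieved by: J3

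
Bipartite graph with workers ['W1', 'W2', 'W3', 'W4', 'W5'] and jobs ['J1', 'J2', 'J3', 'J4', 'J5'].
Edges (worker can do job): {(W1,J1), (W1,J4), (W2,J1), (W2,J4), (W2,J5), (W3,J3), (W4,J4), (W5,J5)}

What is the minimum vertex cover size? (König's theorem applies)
Minimum vertex cover size = 4

By König's theorem: in bipartite graphs,
min vertex cover = max matching = 4

Maximum matching has size 4, so minimum vertex cover also has size 4.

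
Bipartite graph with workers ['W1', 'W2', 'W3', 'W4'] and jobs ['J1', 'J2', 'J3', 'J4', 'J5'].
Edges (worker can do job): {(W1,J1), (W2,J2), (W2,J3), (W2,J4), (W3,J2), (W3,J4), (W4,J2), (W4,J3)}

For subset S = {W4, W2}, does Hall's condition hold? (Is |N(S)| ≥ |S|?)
Yes: |N(S)| = 3, |S| = 2

Subset S = {W4, W2}
Neighbors N(S) = {J2, J3, J4}

|N(S)| = 3, |S| = 2
Hall's condition: |N(S)| ≥ |S| is satisfied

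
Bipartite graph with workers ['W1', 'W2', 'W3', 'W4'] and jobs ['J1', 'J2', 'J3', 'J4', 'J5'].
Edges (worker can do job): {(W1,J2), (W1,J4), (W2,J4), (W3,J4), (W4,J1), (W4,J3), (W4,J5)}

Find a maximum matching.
Matching: {(W1,J2), (W3,J4), (W4,J1)}

Maximum matching (size 3):
  W1 → J2
  W3 → J4
  W4 → J1

Each worker is assigned to at most one job, and each job to at most one worker.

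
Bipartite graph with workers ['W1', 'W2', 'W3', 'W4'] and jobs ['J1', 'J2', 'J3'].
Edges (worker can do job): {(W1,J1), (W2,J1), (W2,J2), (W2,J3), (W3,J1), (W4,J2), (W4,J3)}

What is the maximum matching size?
Maximum matching size = 3

Maximum matching: {(W2,J3), (W3,J1), (W4,J2)}
Size: 3

This assigns 3 workers to 3 distinct jobs.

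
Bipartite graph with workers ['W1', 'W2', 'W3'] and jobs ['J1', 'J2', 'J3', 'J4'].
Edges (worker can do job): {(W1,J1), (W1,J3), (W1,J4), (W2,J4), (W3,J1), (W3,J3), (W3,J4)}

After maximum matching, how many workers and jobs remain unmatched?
Unmatched: 0 workers, 1 jobs

Maximum matching size: 3
Workers: 3 total, 3 matched, 0 unmatched
Jobs: 4 total, 3 matched, 1 unmatched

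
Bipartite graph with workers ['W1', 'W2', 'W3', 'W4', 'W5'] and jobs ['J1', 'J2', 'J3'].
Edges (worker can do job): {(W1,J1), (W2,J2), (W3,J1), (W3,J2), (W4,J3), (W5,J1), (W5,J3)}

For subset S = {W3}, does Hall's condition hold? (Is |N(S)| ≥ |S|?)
Yes: |N(S)| = 2, |S| = 1

Subset S = {W3}
Neighbors N(S) = {J1, J2}

|N(S)| = 2, |S| = 1
Hall's condition: |N(S)| ≥ |S| is satisfied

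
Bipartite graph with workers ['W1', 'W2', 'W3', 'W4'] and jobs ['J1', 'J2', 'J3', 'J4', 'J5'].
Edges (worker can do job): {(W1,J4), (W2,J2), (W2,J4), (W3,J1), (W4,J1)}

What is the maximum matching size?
Maximum matching size = 3

Maximum matching: {(W1,J4), (W2,J2), (W4,J1)}
Size: 3

This assigns 3 workers to 3 distinct jobs.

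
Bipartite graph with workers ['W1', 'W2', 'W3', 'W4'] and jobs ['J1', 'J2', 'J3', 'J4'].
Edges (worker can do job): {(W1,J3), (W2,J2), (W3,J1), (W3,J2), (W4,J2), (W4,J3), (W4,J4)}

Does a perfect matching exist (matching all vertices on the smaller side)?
Yes, perfect matching exists (size 4)

Perfect matching: {(W1,J3), (W2,J2), (W3,J1), (W4,J4)}
All 4 vertices on the smaller side are matched.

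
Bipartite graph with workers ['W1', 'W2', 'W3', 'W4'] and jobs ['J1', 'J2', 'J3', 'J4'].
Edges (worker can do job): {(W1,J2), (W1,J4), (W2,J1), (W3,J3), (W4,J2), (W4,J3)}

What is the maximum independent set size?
Maximum independent set = 4

By König's theorem:
- Min vertex cover = Max matching = 4
- Max independent set = Total vertices - Min vertex cover
- Max independent set = 8 - 4 = 4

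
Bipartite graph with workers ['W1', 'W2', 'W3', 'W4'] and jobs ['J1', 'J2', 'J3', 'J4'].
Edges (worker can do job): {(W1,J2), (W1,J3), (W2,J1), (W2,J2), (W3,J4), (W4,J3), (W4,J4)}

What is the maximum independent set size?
Maximum independent set = 4

By König's theorem:
- Min vertex cover = Max matching = 4
- Max independent set = Total vertices - Min vertex cover
- Max independent set = 8 - 4 = 4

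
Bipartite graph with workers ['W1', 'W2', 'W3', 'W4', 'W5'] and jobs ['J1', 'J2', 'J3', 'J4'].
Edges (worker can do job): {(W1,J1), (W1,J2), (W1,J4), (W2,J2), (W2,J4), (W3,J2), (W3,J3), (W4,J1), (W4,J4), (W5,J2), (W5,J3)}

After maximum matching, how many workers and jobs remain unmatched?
Unmatched: 1 workers, 0 jobs

Maximum matching size: 4
Workers: 5 total, 4 matched, 1 unmatched
Jobs: 4 total, 4 matched, 0 unmatched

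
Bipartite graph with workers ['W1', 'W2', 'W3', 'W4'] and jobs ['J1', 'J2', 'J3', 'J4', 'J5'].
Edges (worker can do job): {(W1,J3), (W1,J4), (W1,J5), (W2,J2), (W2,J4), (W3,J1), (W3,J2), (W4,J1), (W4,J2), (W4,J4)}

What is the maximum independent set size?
Maximum independent set = 5

By König's theorem:
- Min vertex cover = Max matching = 4
- Max independent set = Total vertices - Min vertex cover
- Max independent set = 9 - 4 = 5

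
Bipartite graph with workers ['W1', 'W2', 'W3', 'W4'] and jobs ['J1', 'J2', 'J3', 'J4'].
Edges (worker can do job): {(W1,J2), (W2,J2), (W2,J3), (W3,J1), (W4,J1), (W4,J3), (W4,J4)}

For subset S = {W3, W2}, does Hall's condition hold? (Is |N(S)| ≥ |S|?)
Yes: |N(S)| = 3, |S| = 2

Subset S = {W3, W2}
Neighbors N(S) = {J1, J2, J3}

|N(S)| = 3, |S| = 2
Hall's condition: |N(S)| ≥ |S| is satisfied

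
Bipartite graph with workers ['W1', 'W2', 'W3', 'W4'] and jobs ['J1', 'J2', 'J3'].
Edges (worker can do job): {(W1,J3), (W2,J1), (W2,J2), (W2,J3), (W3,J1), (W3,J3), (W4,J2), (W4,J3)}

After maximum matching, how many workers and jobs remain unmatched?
Unmatched: 1 workers, 0 jobs

Maximum matching size: 3
Workers: 4 total, 3 matched, 1 unmatched
Jobs: 3 total, 3 matched, 0 unmatched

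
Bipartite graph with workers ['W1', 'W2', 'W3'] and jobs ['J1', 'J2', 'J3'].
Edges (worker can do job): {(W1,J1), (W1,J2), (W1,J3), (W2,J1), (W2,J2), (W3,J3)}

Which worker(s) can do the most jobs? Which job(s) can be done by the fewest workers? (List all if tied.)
Most versatile: W1 (3 jobs); Least covered: J1, J2, J3 (2 workers)

Worker degrees (jobs they can do): W1:3, W2:2, W3:1
Job degrees (workers who can do it): J1:2, J2:2, J3:2

Maximum worker degree is 3, achieved by: W1
Minimum job degree is 2, achieved by: J1, J2, J3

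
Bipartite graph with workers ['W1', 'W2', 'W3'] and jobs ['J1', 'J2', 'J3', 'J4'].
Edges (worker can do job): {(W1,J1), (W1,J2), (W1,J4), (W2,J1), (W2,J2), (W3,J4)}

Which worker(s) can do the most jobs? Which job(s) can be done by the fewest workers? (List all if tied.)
Most versatile: W1 (3 jobs); Least covered: J3 (0 workers)

Worker degrees (jobs they can do): W1:3, W2:2, W3:1
Job degrees (workers who can do it): J1:2, J2:2, J3:0, J4:2

Maximum worker degree is 3, achieved by: W1
Minimum job degree is 0, achieved by: J3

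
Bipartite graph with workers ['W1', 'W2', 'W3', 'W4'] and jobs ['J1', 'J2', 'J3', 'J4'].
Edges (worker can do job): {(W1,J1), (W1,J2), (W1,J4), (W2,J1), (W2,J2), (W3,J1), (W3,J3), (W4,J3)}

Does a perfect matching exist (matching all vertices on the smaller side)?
Yes, perfect matching exists (size 4)

Perfect matching: {(W1,J4), (W2,J2), (W3,J1), (W4,J3)}
All 4 vertices on the smaller side are matched.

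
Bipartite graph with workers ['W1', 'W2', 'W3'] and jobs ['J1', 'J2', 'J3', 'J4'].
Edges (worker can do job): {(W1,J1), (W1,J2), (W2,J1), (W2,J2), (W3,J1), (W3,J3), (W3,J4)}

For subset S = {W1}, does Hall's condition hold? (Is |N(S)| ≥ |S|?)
Yes: |N(S)| = 2, |S| = 1

Subset S = {W1}
Neighbors N(S) = {J1, J2}

|N(S)| = 2, |S| = 1
Hall's condition: |N(S)| ≥ |S| is satisfied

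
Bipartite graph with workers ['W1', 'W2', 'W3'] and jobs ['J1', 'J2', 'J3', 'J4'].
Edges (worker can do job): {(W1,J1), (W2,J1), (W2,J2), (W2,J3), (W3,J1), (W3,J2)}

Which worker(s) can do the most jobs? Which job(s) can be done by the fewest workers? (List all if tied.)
Most versatile: W2 (3 jobs); Least covered: J4 (0 workers)

Worker degrees (jobs they can do): W1:1, W2:3, W3:2
Job degrees (workers who can do it): J1:3, J2:2, J3:1, J4:0

Maximum worker degree is 3, achieved by: W2
Minimum job degree is 0, achieved by: J4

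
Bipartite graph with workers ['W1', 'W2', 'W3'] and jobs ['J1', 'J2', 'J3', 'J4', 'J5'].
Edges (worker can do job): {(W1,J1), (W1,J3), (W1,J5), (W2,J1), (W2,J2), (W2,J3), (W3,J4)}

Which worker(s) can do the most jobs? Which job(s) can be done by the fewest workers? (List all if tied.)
Most versatile: W1, W2 (3 jobs); Least covered: J2, J4, J5 (1 workers)

Worker degrees (jobs they can do): W1:3, W2:3, W3:1
Job degrees (workers who can do it): J1:2, J2:1, J3:2, J4:1, J5:1

Maximum worker degree is 3, achieved by: W1, W2
Minimum job degree is 1, achieved by: J2, J4, J5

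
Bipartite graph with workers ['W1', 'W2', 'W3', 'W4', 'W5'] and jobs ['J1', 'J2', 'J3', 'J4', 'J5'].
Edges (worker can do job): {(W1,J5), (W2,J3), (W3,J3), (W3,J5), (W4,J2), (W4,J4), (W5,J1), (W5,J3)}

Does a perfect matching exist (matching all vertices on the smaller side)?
No, maximum matching has size 4 < 5

Maximum matching has size 4, need 5 for perfect matching.
Unmatched workers: ['W1']
Unmatched jobs: ['J4']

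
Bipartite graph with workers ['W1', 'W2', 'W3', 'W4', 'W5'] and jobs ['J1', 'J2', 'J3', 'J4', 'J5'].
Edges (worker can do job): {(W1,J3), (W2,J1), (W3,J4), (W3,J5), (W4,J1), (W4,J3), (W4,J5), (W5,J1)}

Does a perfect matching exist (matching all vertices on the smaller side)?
No, maximum matching has size 4 < 5

Maximum matching has size 4, need 5 for perfect matching.
Unmatched workers: ['W2']
Unmatched jobs: ['J2']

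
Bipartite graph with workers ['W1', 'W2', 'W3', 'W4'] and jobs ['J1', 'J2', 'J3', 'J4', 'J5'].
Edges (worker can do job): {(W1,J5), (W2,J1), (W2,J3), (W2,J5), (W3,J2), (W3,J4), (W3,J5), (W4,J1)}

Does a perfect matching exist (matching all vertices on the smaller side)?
Yes, perfect matching exists (size 4)

Perfect matching: {(W1,J5), (W2,J3), (W3,J2), (W4,J1)}
All 4 vertices on the smaller side are matched.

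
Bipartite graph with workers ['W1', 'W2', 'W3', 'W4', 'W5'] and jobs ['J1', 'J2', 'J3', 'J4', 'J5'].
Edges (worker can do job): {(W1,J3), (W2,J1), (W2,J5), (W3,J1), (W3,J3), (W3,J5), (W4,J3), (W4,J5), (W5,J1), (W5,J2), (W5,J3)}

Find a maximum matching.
Matching: {(W1,J3), (W3,J1), (W4,J5), (W5,J2)}

Maximum matching (size 4):
  W1 → J3
  W3 → J1
  W4 → J5
  W5 → J2

Each worker is assigned to at most one job, and each job to at most one worker.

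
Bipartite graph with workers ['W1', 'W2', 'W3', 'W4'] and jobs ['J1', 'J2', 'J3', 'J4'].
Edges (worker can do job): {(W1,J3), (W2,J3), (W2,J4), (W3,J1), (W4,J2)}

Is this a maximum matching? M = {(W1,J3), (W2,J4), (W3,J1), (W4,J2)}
Yes, size 4 is maximum

Proposed matching has size 4.
Maximum matching size for this graph: 4.

This is a maximum matching.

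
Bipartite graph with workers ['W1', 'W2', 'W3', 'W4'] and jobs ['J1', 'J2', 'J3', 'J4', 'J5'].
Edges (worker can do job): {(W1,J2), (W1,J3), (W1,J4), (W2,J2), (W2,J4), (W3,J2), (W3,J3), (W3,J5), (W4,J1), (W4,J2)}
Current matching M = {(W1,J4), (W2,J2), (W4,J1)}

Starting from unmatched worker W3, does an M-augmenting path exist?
Yes: W3 → J2 → W2 → J4 → W1 → J3

An M-augmenting path alternates non-matching / matching edges, starting and ending at unmatched vertices.
Path: W3 → J2 → W2 → J4 → W1 → J3
(J3 is unmatched in M, so the path is augmenting.)
Flipping edges along this path would increase |M| from 3 to 4.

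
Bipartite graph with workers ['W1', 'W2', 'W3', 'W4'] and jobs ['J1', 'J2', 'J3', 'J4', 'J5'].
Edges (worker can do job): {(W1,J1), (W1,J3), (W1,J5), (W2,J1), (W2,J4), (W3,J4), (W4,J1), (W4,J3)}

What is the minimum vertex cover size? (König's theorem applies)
Minimum vertex cover size = 4

By König's theorem: in bipartite graphs,
min vertex cover = max matching = 4

Maximum matching has size 4, so minimum vertex cover also has size 4.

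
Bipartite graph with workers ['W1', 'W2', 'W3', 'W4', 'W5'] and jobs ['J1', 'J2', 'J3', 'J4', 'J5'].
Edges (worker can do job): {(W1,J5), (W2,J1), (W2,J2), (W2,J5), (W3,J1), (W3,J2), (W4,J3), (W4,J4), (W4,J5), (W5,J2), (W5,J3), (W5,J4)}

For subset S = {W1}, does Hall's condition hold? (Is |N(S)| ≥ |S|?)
Yes: |N(S)| = 1, |S| = 1

Subset S = {W1}
Neighbors N(S) = {J5}

|N(S)| = 1, |S| = 1
Hall's condition: |N(S)| ≥ |S| is satisfied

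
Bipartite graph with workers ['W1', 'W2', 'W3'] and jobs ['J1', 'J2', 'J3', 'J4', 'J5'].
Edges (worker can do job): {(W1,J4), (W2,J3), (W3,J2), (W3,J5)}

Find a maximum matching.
Matching: {(W1,J4), (W2,J3), (W3,J2)}

Maximum matching (size 3):
  W1 → J4
  W2 → J3
  W3 → J2

Each worker is assigned to at most one job, and each job to at most one worker.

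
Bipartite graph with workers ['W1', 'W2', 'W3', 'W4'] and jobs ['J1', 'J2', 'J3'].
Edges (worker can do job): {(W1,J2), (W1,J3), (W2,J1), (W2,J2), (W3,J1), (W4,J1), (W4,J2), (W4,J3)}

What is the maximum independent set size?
Maximum independent set = 4

By König's theorem:
- Min vertex cover = Max matching = 3
- Max independent set = Total vertices - Min vertex cover
- Max independent set = 7 - 3 = 4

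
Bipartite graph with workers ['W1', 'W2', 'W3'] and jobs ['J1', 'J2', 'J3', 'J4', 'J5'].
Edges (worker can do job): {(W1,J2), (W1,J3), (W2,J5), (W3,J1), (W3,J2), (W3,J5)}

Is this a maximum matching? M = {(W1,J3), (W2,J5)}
No, size 2 is not maximum

Proposed matching has size 2.
Maximum matching size for this graph: 3.

This is NOT maximum - can be improved to size 3.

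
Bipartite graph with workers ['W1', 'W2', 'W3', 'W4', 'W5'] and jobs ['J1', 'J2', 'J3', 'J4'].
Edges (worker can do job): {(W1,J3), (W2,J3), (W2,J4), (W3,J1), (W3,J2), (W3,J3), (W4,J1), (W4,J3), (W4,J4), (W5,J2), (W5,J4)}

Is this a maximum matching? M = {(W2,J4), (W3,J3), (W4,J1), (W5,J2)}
Yes, size 4 is maximum

Proposed matching has size 4.
Maximum matching size for this graph: 4.

This is a maximum matching.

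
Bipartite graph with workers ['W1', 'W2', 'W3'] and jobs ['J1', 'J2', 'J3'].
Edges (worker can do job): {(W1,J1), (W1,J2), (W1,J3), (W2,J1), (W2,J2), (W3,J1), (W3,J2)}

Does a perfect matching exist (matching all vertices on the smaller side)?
Yes, perfect matching exists (size 3)

Perfect matching: {(W1,J3), (W2,J2), (W3,J1)}
All 3 vertices on the smaller side are matched.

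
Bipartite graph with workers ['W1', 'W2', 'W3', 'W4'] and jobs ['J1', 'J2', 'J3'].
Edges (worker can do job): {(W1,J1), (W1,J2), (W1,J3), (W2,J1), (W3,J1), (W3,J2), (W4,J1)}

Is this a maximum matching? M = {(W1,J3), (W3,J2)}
No, size 2 is not maximum

Proposed matching has size 2.
Maximum matching size for this graph: 3.

This is NOT maximum - can be improved to size 3.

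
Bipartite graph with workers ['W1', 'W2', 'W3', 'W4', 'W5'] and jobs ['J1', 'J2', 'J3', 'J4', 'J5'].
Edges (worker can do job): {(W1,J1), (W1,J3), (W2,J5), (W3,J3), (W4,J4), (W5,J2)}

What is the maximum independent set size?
Maximum independent set = 5

By König's theorem:
- Min vertex cover = Max matching = 5
- Max independent set = Total vertices - Min vertex cover
- Max independent set = 10 - 5 = 5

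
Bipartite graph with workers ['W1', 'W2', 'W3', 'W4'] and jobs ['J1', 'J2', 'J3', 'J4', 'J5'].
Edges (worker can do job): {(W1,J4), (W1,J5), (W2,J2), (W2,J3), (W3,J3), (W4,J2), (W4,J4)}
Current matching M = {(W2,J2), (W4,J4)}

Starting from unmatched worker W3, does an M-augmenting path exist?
Yes: W3 → J3

An M-augmenting path alternates non-matching / matching edges, starting and ending at unmatched vertices.
Path: W3 → J3
(J3 is unmatched in M, so the path is augmenting.)
Flipping edges along this path would increase |M| from 2 to 3.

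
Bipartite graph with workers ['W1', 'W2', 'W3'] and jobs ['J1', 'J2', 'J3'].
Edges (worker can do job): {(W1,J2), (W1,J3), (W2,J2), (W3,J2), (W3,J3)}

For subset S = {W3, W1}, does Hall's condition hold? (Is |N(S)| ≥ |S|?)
Yes: |N(S)| = 2, |S| = 2

Subset S = {W3, W1}
Neighbors N(S) = {J2, J3}

|N(S)| = 2, |S| = 2
Hall's condition: |N(S)| ≥ |S| is satisfied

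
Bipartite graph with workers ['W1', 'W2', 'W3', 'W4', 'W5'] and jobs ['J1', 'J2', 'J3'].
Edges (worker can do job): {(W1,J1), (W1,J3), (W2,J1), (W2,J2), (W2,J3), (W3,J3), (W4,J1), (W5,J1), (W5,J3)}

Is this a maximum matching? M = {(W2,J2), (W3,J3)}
No, size 2 is not maximum

Proposed matching has size 2.
Maximum matching size for this graph: 3.

This is NOT maximum - can be improved to size 3.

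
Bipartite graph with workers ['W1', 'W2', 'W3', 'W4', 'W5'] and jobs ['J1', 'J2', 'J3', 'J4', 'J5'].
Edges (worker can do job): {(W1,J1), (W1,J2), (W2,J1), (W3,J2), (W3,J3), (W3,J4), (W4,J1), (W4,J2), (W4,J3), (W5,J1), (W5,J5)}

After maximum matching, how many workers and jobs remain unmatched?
Unmatched: 0 workers, 0 jobs

Maximum matching size: 5
Workers: 5 total, 5 matched, 0 unmatched
Jobs: 5 total, 5 matched, 0 unmatched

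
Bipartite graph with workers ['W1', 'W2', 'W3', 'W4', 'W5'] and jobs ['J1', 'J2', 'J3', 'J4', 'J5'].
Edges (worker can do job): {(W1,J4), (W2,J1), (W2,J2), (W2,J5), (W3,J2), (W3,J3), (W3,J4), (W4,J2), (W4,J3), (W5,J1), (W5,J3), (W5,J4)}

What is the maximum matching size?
Maximum matching size = 5

Maximum matching: {(W1,J4), (W2,J5), (W3,J2), (W4,J3), (W5,J1)}
Size: 5

This assigns 5 workers to 5 distinct jobs.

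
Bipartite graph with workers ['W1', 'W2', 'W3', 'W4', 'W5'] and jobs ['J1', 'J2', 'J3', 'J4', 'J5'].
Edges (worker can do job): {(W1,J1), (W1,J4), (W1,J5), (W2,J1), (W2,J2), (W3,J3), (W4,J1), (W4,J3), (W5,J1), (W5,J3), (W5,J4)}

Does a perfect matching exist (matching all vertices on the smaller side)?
Yes, perfect matching exists (size 5)

Perfect matching: {(W1,J5), (W2,J2), (W3,J3), (W4,J1), (W5,J4)}
All 5 vertices on the smaller side are matched.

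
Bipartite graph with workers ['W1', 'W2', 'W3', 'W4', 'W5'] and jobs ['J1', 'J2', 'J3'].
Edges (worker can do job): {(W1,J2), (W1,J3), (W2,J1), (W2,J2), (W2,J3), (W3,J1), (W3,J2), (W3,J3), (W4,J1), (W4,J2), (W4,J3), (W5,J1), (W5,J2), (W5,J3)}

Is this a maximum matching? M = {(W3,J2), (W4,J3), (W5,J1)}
Yes, size 3 is maximum

Proposed matching has size 3.
Maximum matching size for this graph: 3.

This is a maximum matching.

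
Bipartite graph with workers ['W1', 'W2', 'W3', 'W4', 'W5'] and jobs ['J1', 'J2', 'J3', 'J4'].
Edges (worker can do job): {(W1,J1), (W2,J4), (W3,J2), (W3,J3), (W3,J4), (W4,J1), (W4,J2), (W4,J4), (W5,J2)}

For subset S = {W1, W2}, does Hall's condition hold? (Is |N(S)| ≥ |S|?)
Yes: |N(S)| = 2, |S| = 2

Subset S = {W1, W2}
Neighbors N(S) = {J1, J4}

|N(S)| = 2, |S| = 2
Hall's condition: |N(S)| ≥ |S| is satisfied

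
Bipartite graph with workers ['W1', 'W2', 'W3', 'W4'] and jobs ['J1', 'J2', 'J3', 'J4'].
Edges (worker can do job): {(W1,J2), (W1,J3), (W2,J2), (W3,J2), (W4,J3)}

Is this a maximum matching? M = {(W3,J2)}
No, size 1 is not maximum

Proposed matching has size 1.
Maximum matching size for this graph: 2.

This is NOT maximum - can be improved to size 2.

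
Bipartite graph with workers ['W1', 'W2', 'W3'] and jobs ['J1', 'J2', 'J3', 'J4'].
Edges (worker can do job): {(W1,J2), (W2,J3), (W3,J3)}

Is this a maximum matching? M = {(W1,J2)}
No, size 1 is not maximum

Proposed matching has size 1.
Maximum matching size for this graph: 2.

This is NOT maximum - can be improved to size 2.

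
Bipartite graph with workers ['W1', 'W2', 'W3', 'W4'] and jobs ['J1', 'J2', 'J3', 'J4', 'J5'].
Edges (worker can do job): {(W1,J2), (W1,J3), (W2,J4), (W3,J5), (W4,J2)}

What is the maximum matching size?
Maximum matching size = 4

Maximum matching: {(W1,J3), (W2,J4), (W3,J5), (W4,J2)}
Size: 4

This assigns 4 workers to 4 distinct jobs.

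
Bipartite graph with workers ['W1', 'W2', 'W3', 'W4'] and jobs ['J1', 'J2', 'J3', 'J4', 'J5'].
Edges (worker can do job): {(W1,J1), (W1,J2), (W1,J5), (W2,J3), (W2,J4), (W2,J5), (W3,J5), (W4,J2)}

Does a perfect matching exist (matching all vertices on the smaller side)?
Yes, perfect matching exists (size 4)

Perfect matching: {(W1,J1), (W2,J3), (W3,J5), (W4,J2)}
All 4 vertices on the smaller side are matched.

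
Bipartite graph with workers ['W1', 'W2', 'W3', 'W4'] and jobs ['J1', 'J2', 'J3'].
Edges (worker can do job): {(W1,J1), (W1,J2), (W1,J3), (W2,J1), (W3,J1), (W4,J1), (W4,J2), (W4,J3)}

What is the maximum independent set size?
Maximum independent set = 4

By König's theorem:
- Min vertex cover = Max matching = 3
- Max independent set = Total vertices - Min vertex cover
- Max independent set = 7 - 3 = 4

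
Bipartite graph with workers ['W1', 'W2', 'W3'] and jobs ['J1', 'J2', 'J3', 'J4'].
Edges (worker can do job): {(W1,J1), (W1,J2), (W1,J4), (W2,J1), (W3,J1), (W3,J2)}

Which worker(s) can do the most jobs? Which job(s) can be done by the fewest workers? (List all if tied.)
Most versatile: W1 (3 jobs); Least covered: J3 (0 workers)

Worker degrees (jobs they can do): W1:3, W2:1, W3:2
Job degrees (workers who can do it): J1:3, J2:2, J3:0, J4:1

Maximum worker degree is 3, achieved by: W1
Minimum job degree is 0, achieved by: J3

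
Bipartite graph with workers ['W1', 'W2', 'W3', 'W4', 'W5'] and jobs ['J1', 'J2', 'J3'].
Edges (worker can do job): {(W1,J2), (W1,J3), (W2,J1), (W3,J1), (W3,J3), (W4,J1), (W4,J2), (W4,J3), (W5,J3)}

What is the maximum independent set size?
Maximum independent set = 5

By König's theorem:
- Min vertex cover = Max matching = 3
- Max independent set = Total vertices - Min vertex cover
- Max independent set = 8 - 3 = 5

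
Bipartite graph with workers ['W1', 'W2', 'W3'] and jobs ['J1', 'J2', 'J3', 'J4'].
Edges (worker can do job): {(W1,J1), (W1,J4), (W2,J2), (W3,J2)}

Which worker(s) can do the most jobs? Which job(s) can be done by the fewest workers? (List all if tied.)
Most versatile: W1 (2 jobs); Least covered: J3 (0 workers)

Worker degrees (jobs they can do): W1:2, W2:1, W3:1
Job degrees (workers who can do it): J1:1, J2:2, J3:0, J4:1

Maximum worker degree is 2, achieved by: W1
Minimum job degree is 0, achieved by: J3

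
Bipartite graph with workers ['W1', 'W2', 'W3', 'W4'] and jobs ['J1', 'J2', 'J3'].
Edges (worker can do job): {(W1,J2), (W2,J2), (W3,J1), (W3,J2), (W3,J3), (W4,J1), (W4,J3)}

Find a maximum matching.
Matching: {(W1,J2), (W3,J3), (W4,J1)}

Maximum matching (size 3):
  W1 → J2
  W3 → J3
  W4 → J1

Each worker is assigned to at most one job, and each job to at most one worker.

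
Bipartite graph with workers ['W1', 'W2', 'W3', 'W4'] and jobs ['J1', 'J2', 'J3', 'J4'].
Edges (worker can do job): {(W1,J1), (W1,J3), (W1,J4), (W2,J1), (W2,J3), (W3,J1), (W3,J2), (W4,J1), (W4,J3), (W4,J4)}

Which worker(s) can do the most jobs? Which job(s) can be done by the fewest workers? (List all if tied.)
Most versatile: W1, W4 (3 jobs); Least covered: J2 (1 workers)

Worker degrees (jobs they can do): W1:3, W2:2, W3:2, W4:3
Job degrees (workers who can do it): J1:4, J2:1, J3:3, J4:2

Maximum worker degree is 3, achieved by: W1, W4
Minimum job degree is 1, achieved by: J2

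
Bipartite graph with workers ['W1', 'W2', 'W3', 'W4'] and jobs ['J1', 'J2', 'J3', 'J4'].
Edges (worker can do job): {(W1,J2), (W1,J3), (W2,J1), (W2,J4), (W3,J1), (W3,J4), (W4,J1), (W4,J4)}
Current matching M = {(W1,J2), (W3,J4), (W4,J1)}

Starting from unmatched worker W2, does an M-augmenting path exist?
No augmenting path from W2

Alternating search from W2 reaches jobs: {J1, J4}.
Every reachable job is already matched in M, and following those matched edges back to workers exposes no further unvisited jobs.
No M-augmenting path from W2 exists.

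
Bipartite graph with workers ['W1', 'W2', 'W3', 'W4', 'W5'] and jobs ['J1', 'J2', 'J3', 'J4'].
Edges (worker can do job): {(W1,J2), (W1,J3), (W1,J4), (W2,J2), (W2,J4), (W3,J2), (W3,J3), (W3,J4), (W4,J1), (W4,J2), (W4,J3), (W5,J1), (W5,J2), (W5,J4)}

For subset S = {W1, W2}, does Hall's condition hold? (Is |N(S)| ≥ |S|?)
Yes: |N(S)| = 3, |S| = 2

Subset S = {W1, W2}
Neighbors N(S) = {J2, J3, J4}

|N(S)| = 3, |S| = 2
Hall's condition: |N(S)| ≥ |S| is satisfied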